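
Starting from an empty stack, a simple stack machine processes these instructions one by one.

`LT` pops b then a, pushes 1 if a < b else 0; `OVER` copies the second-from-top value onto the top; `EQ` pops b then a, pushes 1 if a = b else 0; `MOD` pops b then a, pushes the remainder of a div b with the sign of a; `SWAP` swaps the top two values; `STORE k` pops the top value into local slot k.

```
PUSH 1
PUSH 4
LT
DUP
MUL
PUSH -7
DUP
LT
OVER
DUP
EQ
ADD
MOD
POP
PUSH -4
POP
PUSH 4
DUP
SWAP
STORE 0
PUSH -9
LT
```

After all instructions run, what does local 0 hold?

PUSH 1  : 1
PUSH 4  : 1 4
LT      : 1
DUP     : 1 1
MUL     : 1
PUSH -7 : 1 -7
DUP     : 1 -7 -7
LT      : 1 0
OVER    : 1 0 1
DUP     : 1 0 1 1
EQ      : 1 0 1
ADD     : 1 1
MOD     : 0
POP     : (empty)
PUSH -4 : -4
POP     : (empty)
PUSH 4  : 4
DUP     : 4 4
SWAP    : 4 4
STORE 0 : 4
PUSH -9 : 4 -9
LT      : 0

4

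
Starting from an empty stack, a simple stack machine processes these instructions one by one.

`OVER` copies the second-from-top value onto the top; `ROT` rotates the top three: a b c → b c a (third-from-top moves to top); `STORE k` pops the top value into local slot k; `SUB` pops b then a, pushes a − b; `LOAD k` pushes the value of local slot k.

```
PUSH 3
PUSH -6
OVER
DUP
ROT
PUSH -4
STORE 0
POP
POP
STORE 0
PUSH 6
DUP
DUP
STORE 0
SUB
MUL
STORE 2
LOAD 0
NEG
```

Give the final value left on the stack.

-6

PUSH 3  -> 3
PUSH -6 -> 3 -6
OVER    -> 3 -6 3
DUP     -> 3 -6 3 3
ROT     -> 3 3 3 -6
PUSH -4 -> 3 3 3 -6 -4
STORE 0 -> 3 3 3 -6
POP     -> 3 3 3
POP     -> 3 3
STORE 0 -> 3
PUSH 6  -> 3 6
DUP     -> 3 6 6
DUP     -> 3 6 6 6
STORE 0 -> 3 6 6
SUB     -> 3 0
MUL     -> 0
STORE 2 -> (empty)
LOAD 0  -> 6
NEG     -> -6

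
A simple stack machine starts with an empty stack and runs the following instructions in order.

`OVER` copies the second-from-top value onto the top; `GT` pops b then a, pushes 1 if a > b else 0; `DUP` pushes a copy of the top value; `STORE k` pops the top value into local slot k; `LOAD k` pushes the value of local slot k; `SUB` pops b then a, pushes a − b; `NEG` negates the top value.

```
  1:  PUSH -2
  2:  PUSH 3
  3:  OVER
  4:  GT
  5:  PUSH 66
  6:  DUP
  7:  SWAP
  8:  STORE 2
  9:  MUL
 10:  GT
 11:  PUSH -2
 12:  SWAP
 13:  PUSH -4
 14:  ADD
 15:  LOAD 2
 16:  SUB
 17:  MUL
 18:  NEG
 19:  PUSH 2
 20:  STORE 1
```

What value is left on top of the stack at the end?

PUSH -2 : [-2]
PUSH 3  : [-2, 3]
OVER    : [-2, 3, -2]
GT      : [-2, 1]
PUSH 66 : [-2, 1, 66]
DUP     : [-2, 1, 66, 66]
SWAP    : [-2, 1, 66, 66]
STORE 2 : [-2, 1, 66]
MUL     : [-2, 66]
GT      : [0]
PUSH -2 : [0, -2]
SWAP    : [-2, 0]
PUSH -4 : [-2, 0, -4]
ADD     : [-2, -4]
LOAD 2  : [-2, -4, 66]
SUB     : [-2, -70]
MUL     : [140]
NEG     : [-140]
PUSH 2  : [-140, 2]
STORE 1 : [-140]

-140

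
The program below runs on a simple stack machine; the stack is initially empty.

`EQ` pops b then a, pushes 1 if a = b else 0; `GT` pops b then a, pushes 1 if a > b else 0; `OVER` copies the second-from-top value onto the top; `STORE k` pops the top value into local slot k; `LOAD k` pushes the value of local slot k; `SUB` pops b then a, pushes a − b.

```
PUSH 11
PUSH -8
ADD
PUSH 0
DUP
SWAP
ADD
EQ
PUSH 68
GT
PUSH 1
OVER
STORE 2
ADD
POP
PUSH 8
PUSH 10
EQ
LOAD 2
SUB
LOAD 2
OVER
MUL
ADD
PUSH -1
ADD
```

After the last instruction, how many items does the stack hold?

1

PUSH 11 → [11]
PUSH -8 → [11, -8]
ADD     → [3]
PUSH 0  → [3, 0]
DUP     → [3, 0, 0]
SWAP    → [3, 0, 0]
ADD     → [3, 0]
EQ      → [0]
PUSH 68 → [0, 68]
GT      → [0]
PUSH 1  → [0, 1]
OVER    → [0, 1, 0]
STORE 2 → [0, 1]
ADD     → [1]
POP     → []
PUSH 8  → [8]
PUSH 10 → [8, 10]
EQ      → [0]
LOAD 2  → [0, 0]
SUB     → [0]
LOAD 2  → [0, 0]
OVER    → [0, 0, 0]
MUL     → [0, 0]
ADD     → [0]
PUSH -1 → [0, -1]
ADD     → [-1]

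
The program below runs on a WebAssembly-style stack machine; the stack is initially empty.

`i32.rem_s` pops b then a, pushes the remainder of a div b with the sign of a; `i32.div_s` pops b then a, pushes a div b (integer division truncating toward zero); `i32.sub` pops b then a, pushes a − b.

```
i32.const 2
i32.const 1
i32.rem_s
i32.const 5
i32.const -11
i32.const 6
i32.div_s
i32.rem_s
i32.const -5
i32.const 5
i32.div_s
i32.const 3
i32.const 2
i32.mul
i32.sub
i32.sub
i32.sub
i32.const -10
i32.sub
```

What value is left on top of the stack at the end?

i32.const 2   -> [2]
i32.const 1   -> [2, 1]
i32.rem_s     -> [0]
i32.const 5   -> [0, 5]
i32.const -11 -> [0, 5, -11]
i32.const 6   -> [0, 5, -11, 6]
i32.div_s     -> [0, 5, -1]
i32.rem_s     -> [0, 0]
i32.const -5  -> [0, 0, -5]
i32.const 5   -> [0, 0, -5, 5]
i32.div_s     -> [0, 0, -1]
i32.const 3   -> [0, 0, -1, 3]
i32.const 2   -> [0, 0, -1, 3, 2]
i32.mul       -> [0, 0, -1, 6]
i32.sub       -> [0, 0, -7]
i32.sub       -> [0, 7]
i32.sub       -> [-7]
i32.const -10 -> [-7, -10]
i32.sub       -> [3]

3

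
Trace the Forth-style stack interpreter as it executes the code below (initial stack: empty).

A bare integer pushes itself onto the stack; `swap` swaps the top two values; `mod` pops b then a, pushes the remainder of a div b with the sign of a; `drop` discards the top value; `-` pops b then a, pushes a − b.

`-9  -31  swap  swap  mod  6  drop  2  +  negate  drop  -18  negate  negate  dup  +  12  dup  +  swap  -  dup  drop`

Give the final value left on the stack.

-9     → -9
-31    → -9 -31
swap   → -31 -9
swap   → -9 -31
mod    → -9
6      → -9 6
drop   → -9
2      → -9 2
+      → -7
negate → 7
drop   → (empty)
-18    → -18
negate → 18
negate → -18
dup    → -18 -18
+      → -36
12     → -36 12
dup    → -36 12 12
+      → -36 24
swap   → 24 -36
-      → 60
dup    → 60 60
drop   → 60

60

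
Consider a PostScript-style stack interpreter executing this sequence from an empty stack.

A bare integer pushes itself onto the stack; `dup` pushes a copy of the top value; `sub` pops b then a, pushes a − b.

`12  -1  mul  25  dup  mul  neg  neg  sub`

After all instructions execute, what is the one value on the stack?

-637

12  : 12
-1  : 12 -1
mul : -12
25  : -12 25
dup : -12 25 25
mul : -12 625
neg : -12 -625
neg : -12 625
sub : -637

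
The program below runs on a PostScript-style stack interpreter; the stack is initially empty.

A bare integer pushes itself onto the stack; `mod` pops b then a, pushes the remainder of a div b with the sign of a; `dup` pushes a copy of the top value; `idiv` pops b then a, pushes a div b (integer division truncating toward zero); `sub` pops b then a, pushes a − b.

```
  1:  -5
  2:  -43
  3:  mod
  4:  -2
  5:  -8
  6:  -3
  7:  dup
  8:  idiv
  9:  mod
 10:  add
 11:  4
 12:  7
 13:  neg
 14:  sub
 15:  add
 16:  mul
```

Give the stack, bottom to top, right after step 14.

-5   -> [-5]
-43  -> [-5, -43]
mod  -> [-5]
-2   -> [-5, -2]
-8   -> [-5, -2, -8]
-3   -> [-5, -2, -8, -3]
dup  -> [-5, -2, -8, -3, -3]
idiv -> [-5, -2, -8, 1]
mod  -> [-5, -2, 0]
add  -> [-5, -2]
4    -> [-5, -2, 4]
7    -> [-5, -2, 4, 7]
neg  -> [-5, -2, 4, -7]
sub  -> [-5, -2, 11]

[-5, -2, 11]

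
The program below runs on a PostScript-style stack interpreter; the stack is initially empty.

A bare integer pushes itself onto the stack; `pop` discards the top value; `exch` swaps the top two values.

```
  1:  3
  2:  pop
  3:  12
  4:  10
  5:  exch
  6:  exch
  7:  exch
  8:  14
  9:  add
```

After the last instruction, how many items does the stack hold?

2

3    : [3]
pop  : []
12   : [12]
10   : [12, 10]
exch : [10, 12]
exch : [12, 10]
exch : [10, 12]
14   : [10, 12, 14]
add  : [10, 26]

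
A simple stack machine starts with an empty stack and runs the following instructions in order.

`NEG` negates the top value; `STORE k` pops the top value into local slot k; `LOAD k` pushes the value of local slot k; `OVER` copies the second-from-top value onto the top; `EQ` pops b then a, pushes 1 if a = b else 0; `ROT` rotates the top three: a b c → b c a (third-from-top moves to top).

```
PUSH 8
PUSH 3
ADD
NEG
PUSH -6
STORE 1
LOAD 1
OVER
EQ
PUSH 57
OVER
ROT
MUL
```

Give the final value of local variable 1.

-6

PUSH 8  -> [8]
PUSH 3  -> [8, 3]
ADD     -> [11]
NEG     -> [-11]
PUSH -6 -> [-11, -6]
STORE 1 -> [-11]
LOAD 1  -> [-11, -6]
OVER    -> [-11, -6, -11]
EQ      -> [-11, 0]
PUSH 57 -> [-11, 0, 57]
OVER    -> [-11, 0, 57, 0]
ROT     -> [-11, 57, 0, 0]
MUL     -> [-11, 57, 0]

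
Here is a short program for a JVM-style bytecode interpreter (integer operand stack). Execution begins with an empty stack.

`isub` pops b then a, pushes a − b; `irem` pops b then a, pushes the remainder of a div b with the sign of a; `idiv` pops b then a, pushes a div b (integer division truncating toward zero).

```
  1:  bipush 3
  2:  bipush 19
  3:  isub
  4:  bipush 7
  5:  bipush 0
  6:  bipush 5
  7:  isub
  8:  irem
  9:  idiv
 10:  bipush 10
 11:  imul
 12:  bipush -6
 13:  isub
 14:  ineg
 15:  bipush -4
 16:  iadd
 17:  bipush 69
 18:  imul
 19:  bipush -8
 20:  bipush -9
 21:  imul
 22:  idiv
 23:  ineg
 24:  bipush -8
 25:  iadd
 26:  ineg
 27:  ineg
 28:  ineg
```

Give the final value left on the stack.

bipush 3  -> [3]
bipush 19 -> [3, 19]
isub      -> [-16]
bipush 7  -> [-16, 7]
bipush 0  -> [-16, 7, 0]
bipush 5  -> [-16, 7, 0, 5]
isub      -> [-16, 7, -5]
irem      -> [-16, 2]
idiv      -> [-8]
bipush 10 -> [-8, 10]
imul      -> [-80]
bipush -6 -> [-80, -6]
isub      -> [-74]
ineg      -> [74]
bipush -4 -> [74, -4]
iadd      -> [70]
bipush 69 -> [70, 69]
imul      -> [4830]
bipush -8 -> [4830, -8]
bipush -9 -> [4830, -8, -9]
imul      -> [4830, 72]
idiv      -> [67]
ineg      -> [-67]
bipush -8 -> [-67, -8]
iadd      -> [-75]
ineg      -> [75]
ineg      -> [-75]
ineg      -> [75]

75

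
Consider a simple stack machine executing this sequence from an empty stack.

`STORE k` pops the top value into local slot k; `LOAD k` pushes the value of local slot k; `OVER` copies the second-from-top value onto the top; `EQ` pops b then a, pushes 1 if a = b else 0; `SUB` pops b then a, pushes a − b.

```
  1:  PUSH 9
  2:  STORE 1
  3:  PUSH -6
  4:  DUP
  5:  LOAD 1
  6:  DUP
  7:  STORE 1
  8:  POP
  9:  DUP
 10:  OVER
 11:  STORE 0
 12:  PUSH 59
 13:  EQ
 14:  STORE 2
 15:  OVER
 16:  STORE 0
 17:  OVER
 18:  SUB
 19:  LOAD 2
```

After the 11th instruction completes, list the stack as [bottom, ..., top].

[-6, -6, -6]

PUSH 9   9
STORE 1  (empty)
PUSH -6  -6
DUP      -6 -6
LOAD 1   -6 -6 9
DUP      -6 -6 9 9
STORE 1  -6 -6 9
POP      -6 -6
DUP      -6 -6 -6
OVER     -6 -6 -6 -6
STORE 0  -6 -6 -6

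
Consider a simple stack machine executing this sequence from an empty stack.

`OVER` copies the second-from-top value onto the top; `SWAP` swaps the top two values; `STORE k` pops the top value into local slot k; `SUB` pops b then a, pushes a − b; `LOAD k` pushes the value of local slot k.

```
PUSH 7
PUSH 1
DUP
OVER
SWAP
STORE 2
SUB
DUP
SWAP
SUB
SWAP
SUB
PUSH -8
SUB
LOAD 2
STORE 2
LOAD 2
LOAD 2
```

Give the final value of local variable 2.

1

PUSH 7  -> [7]
PUSH 1  -> [7, 1]
DUP     -> [7, 1, 1]
OVER    -> [7, 1, 1, 1]
SWAP    -> [7, 1, 1, 1]
STORE 2 -> [7, 1, 1]
SUB     -> [7, 0]
DUP     -> [7, 0, 0]
SWAP    -> [7, 0, 0]
SUB     -> [7, 0]
SWAP    -> [0, 7]
SUB     -> [-7]
PUSH -8 -> [-7, -8]
SUB     -> [1]
LOAD 2  -> [1, 1]
STORE 2 -> [1]
LOAD 2  -> [1, 1]
LOAD 2  -> [1, 1, 1]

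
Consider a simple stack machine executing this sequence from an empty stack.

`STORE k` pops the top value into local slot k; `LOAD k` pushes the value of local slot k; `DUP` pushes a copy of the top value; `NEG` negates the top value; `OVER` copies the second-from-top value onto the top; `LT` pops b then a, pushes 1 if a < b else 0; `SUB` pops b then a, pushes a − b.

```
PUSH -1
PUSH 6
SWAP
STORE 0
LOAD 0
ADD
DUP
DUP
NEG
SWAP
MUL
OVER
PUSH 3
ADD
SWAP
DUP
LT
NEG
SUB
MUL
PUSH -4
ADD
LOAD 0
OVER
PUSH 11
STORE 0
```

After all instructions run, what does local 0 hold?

PUSH -1 : -1
PUSH 6  : -1 6
SWAP    : 6 -1
STORE 0 : 6
LOAD 0  : 6 -1
ADD     : 5
DUP     : 5 5
DUP     : 5 5 5
NEG     : 5 5 -5
SWAP    : 5 -5 5
MUL     : 5 -25
OVER    : 5 -25 5
PUSH 3  : 5 -25 5 3
ADD     : 5 -25 8
SWAP    : 5 8 -25
DUP     : 5 8 -25 -25
LT      : 5 8 0
NEG     : 5 8 0
SUB     : 5 8
MUL     : 40
PUSH -4 : 40 -4
ADD     : 36
LOAD 0  : 36 -1
OVER    : 36 -1 36
PUSH 11 : 36 -1 36 11
STORE 0 : 36 -1 36

11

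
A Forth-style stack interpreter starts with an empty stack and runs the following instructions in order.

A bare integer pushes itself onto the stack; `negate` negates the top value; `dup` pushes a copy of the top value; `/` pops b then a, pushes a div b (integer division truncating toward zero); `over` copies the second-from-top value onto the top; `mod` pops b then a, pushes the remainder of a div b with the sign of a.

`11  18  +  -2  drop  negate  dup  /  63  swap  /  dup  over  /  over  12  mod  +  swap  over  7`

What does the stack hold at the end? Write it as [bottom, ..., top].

[4, 63, 4, 7]

11     -> [11]
18     -> [11, 18]
+      -> [29]
-2     -> [29, -2]
drop   -> [29]
negate -> [-29]
dup    -> [-29, -29]
/      -> [1]
63     -> [1, 63]
swap   -> [63, 1]
/      -> [63]
dup    -> [63, 63]
over   -> [63, 63, 63]
/      -> [63, 1]
over   -> [63, 1, 63]
12     -> [63, 1, 63, 12]
mod    -> [63, 1, 3]
+      -> [63, 4]
swap   -> [4, 63]
over   -> [4, 63, 4]
7      -> [4, 63, 4, 7]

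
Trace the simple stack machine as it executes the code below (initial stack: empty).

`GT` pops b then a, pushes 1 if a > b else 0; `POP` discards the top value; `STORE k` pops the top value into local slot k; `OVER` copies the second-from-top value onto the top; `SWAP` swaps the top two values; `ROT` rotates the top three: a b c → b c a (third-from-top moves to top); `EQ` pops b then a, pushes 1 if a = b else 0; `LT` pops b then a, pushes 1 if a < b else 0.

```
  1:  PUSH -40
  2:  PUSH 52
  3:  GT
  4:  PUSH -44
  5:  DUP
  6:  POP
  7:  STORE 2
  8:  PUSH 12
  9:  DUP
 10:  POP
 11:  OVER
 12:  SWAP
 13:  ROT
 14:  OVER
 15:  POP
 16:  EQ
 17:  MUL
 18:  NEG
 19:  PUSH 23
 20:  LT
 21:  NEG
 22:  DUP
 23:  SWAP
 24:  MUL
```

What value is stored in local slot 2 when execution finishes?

-44

PUSH -40 : [-40]
PUSH 52  : [-40, 52]
GT       : [0]
PUSH -44 : [0, -44]
DUP      : [0, -44, -44]
POP      : [0, -44]
STORE 2  : [0]
PUSH 12  : [0, 12]
DUP      : [0, 12, 12]
POP      : [0, 12]
OVER     : [0, 12, 0]
SWAP     : [0, 0, 12]
ROT      : [0, 12, 0]
OVER     : [0, 12, 0, 12]
POP      : [0, 12, 0]
EQ       : [0, 0]
MUL      : [0]
NEG      : [0]
PUSH 23  : [0, 23]
LT       : [1]
NEG      : [-1]
DUP      : [-1, -1]
SWAP     : [-1, -1]
MUL      : [1]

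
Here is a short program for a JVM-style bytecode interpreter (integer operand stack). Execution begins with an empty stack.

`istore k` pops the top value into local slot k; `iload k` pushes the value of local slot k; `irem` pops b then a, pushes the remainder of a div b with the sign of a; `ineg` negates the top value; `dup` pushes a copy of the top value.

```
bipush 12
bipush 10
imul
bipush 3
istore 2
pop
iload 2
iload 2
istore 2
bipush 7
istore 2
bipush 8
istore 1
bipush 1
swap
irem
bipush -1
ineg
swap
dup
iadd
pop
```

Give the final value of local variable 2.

bipush 12 -> 12
bipush 10 -> 12 10
imul      -> 120
bipush 3  -> 120 3
istore 2  -> 120
pop       -> (empty)
iload 2   -> 3
iload 2   -> 3 3
istore 2  -> 3
bipush 7  -> 3 7
istore 2  -> 3
bipush 8  -> 3 8
istore 1  -> 3
bipush 1  -> 3 1
swap      -> 1 3
irem      -> 1
bipush -1 -> 1 -1
ineg      -> 1 1
swap      -> 1 1
dup       -> 1 1 1
iadd      -> 1 2
pop       -> 1

7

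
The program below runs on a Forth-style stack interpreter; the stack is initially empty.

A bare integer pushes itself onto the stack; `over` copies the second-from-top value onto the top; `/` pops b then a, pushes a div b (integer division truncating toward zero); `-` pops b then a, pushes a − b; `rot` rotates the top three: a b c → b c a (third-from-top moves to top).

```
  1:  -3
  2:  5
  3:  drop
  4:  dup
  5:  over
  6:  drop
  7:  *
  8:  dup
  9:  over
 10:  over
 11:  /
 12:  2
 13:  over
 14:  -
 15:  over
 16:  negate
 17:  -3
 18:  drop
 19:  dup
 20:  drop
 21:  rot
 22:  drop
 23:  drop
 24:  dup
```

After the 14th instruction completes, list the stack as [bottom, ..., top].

[9, 9, 1, 1]

-3   -> -3
5    -> -3 5
drop -> -3
dup  -> -3 -3
over -> -3 -3 -3
drop -> -3 -3
*    -> 9
dup  -> 9 9
over -> 9 9 9
over -> 9 9 9 9
/    -> 9 9 1
2    -> 9 9 1 2
over -> 9 9 1 2 1
-    -> 9 9 1 1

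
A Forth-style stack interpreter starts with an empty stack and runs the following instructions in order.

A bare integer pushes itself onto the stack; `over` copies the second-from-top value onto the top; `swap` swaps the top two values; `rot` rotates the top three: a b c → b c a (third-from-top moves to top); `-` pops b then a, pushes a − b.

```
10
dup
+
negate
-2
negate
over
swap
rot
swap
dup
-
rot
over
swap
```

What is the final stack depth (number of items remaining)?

10      10
dup     10 10
+       20
negate  -20
-2      -20 -2
negate  -20 2
over    -20 2 -20
swap    -20 -20 2
rot     -20 2 -20
swap    -20 -20 2
dup     -20 -20 2 2
-       -20 -20 0
rot     -20 0 -20
over    -20 0 -20 0
swap    -20 0 0 -20

4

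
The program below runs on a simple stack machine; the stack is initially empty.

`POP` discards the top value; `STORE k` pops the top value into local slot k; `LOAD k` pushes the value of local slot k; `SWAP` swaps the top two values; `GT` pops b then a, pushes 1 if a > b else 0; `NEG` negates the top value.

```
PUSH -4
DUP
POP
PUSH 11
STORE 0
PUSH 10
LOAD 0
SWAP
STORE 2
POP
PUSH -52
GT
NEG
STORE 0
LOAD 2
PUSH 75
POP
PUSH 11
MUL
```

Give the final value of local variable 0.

PUSH -4  -> -4
DUP      -> -4 -4
POP      -> -4
PUSH 11  -> -4 11
STORE 0  -> -4
PUSH 10  -> -4 10
LOAD 0   -> -4 10 11
SWAP     -> -4 11 10
STORE 2  -> -4 11
POP      -> -4
PUSH -52 -> -4 -52
GT       -> 1
NEG      -> -1
STORE 0  -> (empty)
LOAD 2   -> 10
PUSH 75  -> 10 75
POP      -> 10
PUSH 11  -> 10 11
MUL      -> 110

-1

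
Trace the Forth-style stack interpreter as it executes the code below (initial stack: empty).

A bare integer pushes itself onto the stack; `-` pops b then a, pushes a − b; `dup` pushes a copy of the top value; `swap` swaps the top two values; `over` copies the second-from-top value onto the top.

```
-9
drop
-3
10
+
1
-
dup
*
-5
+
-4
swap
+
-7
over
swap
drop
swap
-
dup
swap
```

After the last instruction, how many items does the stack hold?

2

-9   : [-9]
drop : []
-3   : [-3]
10   : [-3, 10]
+    : [7]
1    : [7, 1]
-    : [6]
dup  : [6, 6]
*    : [36]
-5   : [36, -5]
+    : [31]
-4   : [31, -4]
swap : [-4, 31]
+    : [27]
-7   : [27, -7]
over : [27, -7, 27]
swap : [27, 27, -7]
drop : [27, 27]
swap : [27, 27]
-    : [0]
dup  : [0, 0]
swap : [0, 0]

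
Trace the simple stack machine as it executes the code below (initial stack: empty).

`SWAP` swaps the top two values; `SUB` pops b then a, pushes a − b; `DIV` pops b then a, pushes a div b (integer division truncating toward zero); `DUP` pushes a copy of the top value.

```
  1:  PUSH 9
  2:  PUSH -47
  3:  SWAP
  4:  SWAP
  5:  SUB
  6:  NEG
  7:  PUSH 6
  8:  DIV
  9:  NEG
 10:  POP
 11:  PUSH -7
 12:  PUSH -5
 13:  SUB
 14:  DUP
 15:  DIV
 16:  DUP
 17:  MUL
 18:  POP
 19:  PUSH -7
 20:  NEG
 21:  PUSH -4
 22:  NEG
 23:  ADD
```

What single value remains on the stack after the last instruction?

11

PUSH 9   -> [9]
PUSH -47 -> [9, -47]
SWAP     -> [-47, 9]
SWAP     -> [9, -47]
SUB      -> [56]
NEG      -> [-56]
PUSH 6   -> [-56, 6]
DIV      -> [-9]
NEG      -> [9]
POP      -> []
PUSH -7  -> [-7]
PUSH -5  -> [-7, -5]
SUB      -> [-2]
DUP      -> [-2, -2]
DIV      -> [1]
DUP      -> [1, 1]
MUL      -> [1]
POP      -> []
PUSH -7  -> [-7]
NEG      -> [7]
PUSH -4  -> [7, -4]
NEG      -> [7, 4]
ADD      -> [11]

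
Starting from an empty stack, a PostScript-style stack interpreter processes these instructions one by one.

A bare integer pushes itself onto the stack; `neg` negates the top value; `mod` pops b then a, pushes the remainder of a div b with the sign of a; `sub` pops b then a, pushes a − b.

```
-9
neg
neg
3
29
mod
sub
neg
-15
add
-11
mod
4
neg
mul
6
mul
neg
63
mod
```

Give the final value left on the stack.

-9

-9  → [-9]
neg → [9]
neg → [-9]
3   → [-9, 3]
29  → [-9, 3, 29]
mod → [-9, 3]
sub → [-12]
neg → [12]
-15 → [12, -15]
add → [-3]
-11 → [-3, -11]
mod → [-3]
4   → [-3, 4]
neg → [-3, -4]
mul → [12]
6   → [12, 6]
mul → [72]
neg → [-72]
63  → [-72, 63]
mod → [-9]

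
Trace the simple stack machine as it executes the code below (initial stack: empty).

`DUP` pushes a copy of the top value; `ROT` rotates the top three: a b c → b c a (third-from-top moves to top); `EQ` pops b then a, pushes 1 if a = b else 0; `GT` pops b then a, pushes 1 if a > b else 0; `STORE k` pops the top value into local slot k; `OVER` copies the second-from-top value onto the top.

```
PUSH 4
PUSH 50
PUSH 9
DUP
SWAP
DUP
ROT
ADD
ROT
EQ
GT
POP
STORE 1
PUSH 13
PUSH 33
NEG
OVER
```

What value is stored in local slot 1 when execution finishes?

PUSH 4  → 4
PUSH 50 → 4 50
PUSH 9  → 4 50 9
DUP     → 4 50 9 9
SWAP    → 4 50 9 9
DUP     → 4 50 9 9 9
ROT     → 4 50 9 9 9
ADD     → 4 50 9 18
ROT     → 4 9 18 50
EQ      → 4 9 0
GT      → 4 1
POP     → 4
STORE 1 → (empty)
PUSH 13 → 13
PUSH 33 → 13 33
NEG     → 13 -33
OVER    → 13 -33 13

4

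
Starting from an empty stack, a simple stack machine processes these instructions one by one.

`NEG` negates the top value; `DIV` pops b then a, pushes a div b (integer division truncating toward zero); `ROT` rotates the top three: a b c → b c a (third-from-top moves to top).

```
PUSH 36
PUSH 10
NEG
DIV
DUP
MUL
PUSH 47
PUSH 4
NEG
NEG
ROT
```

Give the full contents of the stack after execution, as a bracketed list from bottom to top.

PUSH 36 → 36
PUSH 10 → 36 10
NEG     → 36 -10
DIV     → -3
DUP     → -3 -3
MUL     → 9
PUSH 47 → 9 47
PUSH 4  → 9 47 4
NEG     → 9 47 -4
NEG     → 9 47 4
ROT     → 47 4 9

[47, 4, 9]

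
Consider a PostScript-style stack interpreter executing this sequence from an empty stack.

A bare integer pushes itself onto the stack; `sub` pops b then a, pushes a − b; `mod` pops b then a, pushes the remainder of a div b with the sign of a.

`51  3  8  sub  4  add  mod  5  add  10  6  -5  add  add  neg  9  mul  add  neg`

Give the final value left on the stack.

51  → [51]
3   → [51, 3]
8   → [51, 3, 8]
sub → [51, -5]
4   → [51, -5, 4]
add → [51, -1]
mod → [0]
5   → [0, 5]
add → [5]
10  → [5, 10]
6   → [5, 10, 6]
-5  → [5, 10, 6, -5]
add → [5, 10, 1]
add → [5, 11]
neg → [5, -11]
9   → [5, -11, 9]
mul → [5, -99]
add → [-94]
neg → [94]

94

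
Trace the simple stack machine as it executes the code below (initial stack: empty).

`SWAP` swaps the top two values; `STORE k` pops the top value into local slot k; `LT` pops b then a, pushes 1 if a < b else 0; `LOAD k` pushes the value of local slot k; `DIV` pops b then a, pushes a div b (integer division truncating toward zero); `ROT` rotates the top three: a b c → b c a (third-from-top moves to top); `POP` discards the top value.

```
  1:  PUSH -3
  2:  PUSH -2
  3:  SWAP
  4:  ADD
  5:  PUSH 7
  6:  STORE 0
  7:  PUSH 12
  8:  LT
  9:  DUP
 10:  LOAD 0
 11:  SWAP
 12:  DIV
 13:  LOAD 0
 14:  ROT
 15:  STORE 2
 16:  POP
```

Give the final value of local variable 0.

PUSH -3 : [-3]
PUSH -2 : [-3, -2]
SWAP    : [-2, -3]
ADD     : [-5]
PUSH 7  : [-5, 7]
STORE 0 : [-5]
PUSH 12 : [-5, 12]
LT      : [1]
DUP     : [1, 1]
LOAD 0  : [1, 1, 7]
SWAP    : [1, 7, 1]
DIV     : [1, 7]
LOAD 0  : [1, 7, 7]
ROT     : [7, 7, 1]
STORE 2 : [7, 7]
POP     : [7]

7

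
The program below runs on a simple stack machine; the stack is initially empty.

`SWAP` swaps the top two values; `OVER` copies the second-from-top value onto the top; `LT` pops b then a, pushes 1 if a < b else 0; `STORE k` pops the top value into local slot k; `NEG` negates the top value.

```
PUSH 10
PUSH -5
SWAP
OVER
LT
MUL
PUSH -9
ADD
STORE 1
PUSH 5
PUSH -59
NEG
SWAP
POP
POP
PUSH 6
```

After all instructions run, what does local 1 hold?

PUSH 10  → [10]
PUSH -5  → [10, -5]
SWAP     → [-5, 10]
OVER     → [-5, 10, -5]
LT       → [-5, 0]
MUL      → [0]
PUSH -9  → [0, -9]
ADD      → [-9]
STORE 1  → []
PUSH 5   → [5]
PUSH -59 → [5, -59]
NEG      → [5, 59]
SWAP     → [59, 5]
POP      → [59]
POP      → []
PUSH 6   → [6]

-9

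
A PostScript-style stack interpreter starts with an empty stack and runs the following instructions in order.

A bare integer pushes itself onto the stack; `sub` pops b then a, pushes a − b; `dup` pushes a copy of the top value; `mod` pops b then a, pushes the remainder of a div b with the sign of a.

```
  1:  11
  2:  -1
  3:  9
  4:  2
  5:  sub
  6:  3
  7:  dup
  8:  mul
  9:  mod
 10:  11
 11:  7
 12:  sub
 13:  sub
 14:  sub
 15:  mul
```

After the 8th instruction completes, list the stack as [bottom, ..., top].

[11, -1, 7, 9]

11  → 11
-1  → 11 -1
9   → 11 -1 9
2   → 11 -1 9 2
sub → 11 -1 7
3   → 11 -1 7 3
dup → 11 -1 7 3 3
mul → 11 -1 7 9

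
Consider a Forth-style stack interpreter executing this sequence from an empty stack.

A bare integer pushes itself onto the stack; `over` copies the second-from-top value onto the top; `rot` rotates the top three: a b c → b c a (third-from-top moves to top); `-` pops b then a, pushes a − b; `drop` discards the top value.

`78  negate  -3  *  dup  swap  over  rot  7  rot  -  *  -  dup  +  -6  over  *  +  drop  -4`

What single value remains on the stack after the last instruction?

-4

78     : [78]
negate : [-78]
-3     : [-78, -3]
*      : [234]
dup    : [234, 234]
swap   : [234, 234]
over   : [234, 234, 234]
rot    : [234, 234, 234]
7      : [234, 234, 234, 7]
rot    : [234, 234, 7, 234]
-      : [234, 234, -227]
*      : [234, -53118]
-      : [53352]
dup    : [53352, 53352]
+      : [106704]
-6     : [106704, -6]
over   : [106704, -6, 106704]
*      : [106704, -640224]
+      : [-533520]
drop   : []
-4     : [-4]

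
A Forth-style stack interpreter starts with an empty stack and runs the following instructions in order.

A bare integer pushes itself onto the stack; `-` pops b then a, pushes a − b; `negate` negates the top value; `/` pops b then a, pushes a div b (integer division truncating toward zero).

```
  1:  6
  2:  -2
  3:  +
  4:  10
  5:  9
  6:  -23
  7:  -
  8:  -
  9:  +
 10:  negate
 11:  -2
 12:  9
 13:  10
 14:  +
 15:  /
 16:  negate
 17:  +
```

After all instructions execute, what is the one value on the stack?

18

6      : [6]
-2     : [6, -2]
+      : [4]
10     : [4, 10]
9      : [4, 10, 9]
-23    : [4, 10, 9, -23]
-      : [4, 10, 32]
-      : [4, -22]
+      : [-18]
negate : [18]
-2     : [18, -2]
9      : [18, -2, 9]
10     : [18, -2, 9, 10]
+      : [18, -2, 19]
/      : [18, 0]
negate : [18, 0]
+      : [18]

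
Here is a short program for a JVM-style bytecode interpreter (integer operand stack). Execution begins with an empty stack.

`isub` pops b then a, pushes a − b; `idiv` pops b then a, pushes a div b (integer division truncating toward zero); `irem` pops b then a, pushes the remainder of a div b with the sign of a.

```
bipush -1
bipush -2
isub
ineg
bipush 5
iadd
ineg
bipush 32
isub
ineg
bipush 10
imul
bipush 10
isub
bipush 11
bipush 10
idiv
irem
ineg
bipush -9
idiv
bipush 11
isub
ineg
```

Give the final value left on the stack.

bipush -1 -> [-1]
bipush -2 -> [-1, -2]
isub      -> [1]
ineg      -> [-1]
bipush 5  -> [-1, 5]
iadd      -> [4]
ineg      -> [-4]
bipush 32 -> [-4, 32]
isub      -> [-36]
ineg      -> [36]
bipush 10 -> [36, 10]
imul      -> [360]
bipush 10 -> [360, 10]
isub      -> [350]
bipush 11 -> [350, 11]
bipush 10 -> [350, 11, 10]
idiv      -> [350, 1]
irem      -> [0]
ineg      -> [0]
bipush -9 -> [0, -9]
idiv      -> [0]
bipush 11 -> [0, 11]
isub      -> [-11]
ineg      -> [11]

11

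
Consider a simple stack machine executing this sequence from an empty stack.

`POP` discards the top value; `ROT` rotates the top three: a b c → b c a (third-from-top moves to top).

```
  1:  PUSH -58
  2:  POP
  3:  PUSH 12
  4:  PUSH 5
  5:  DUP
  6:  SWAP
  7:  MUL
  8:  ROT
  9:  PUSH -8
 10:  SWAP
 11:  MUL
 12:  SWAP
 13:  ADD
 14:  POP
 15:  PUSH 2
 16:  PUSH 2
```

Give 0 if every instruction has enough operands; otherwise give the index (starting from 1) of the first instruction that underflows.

8

PUSH -58 : -58
POP      : (empty)
PUSH 12  : 12
PUSH 5   : 12 5
DUP      : 12 5 5
SWAP     : 12 5 5
MUL      : 12 25
ROT  — needs 3 operands, stack has 2 → underflow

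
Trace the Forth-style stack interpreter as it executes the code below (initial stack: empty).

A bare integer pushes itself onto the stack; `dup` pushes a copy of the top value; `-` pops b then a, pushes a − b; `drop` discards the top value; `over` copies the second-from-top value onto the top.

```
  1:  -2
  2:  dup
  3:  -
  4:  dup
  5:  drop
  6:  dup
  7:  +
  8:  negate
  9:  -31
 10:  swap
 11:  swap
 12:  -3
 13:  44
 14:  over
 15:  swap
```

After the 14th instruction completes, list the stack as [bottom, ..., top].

-2      -2
dup     -2 -2
-       0
dup     0 0
drop    0
dup     0 0
+       0
negate  0
-31     0 -31
swap    -31 0
swap    0 -31
-3      0 -31 -3
44      0 -31 -3 44
over    0 -31 -3 44 -3

[0, -31, -3, 44, -3]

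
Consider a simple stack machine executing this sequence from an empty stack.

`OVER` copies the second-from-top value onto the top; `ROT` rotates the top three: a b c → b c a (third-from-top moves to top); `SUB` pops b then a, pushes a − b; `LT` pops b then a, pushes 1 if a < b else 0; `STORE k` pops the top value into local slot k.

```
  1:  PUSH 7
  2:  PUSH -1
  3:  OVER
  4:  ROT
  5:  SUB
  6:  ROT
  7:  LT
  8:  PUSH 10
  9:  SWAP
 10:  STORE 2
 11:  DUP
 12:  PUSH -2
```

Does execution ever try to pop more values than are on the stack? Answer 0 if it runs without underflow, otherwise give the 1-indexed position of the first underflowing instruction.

6

PUSH 7  -> [7]
PUSH -1 -> [7, -1]
OVER    -> [7, -1, 7]
ROT     -> [-1, 7, 7]
SUB     -> [-1, 0]
ROT  — needs 3 operands, stack has 2 → underflow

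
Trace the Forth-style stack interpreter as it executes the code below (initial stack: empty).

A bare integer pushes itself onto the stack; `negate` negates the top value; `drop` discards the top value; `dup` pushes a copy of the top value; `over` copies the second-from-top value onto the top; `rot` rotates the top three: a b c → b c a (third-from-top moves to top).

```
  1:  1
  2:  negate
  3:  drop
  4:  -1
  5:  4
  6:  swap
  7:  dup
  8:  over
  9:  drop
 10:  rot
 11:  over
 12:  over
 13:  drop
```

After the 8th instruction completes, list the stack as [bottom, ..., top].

1      : [1]
negate : [-1]
drop   : []
-1     : [-1]
4      : [-1, 4]
swap   : [4, -1]
dup    : [4, -1, -1]
over   : [4, -1, -1, -1]

[4, -1, -1, -1]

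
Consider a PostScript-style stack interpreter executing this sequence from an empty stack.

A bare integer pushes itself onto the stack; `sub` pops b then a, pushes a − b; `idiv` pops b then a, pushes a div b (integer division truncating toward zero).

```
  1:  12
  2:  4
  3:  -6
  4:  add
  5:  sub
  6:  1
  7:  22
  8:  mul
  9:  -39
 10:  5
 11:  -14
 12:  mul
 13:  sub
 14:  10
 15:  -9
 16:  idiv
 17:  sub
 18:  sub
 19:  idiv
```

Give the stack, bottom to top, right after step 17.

12   → 12
4    → 12 4
-6   → 12 4 -6
add  → 12 -2
sub  → 14
1    → 14 1
22   → 14 1 22
mul  → 14 22
-39  → 14 22 -39
5    → 14 22 -39 5
-14  → 14 22 -39 5 -14
mul  → 14 22 -39 -70
sub  → 14 22 31
10   → 14 22 31 10
-9   → 14 22 31 10 -9
idiv → 14 22 31 -1
sub  → 14 22 32

[14, 22, 32]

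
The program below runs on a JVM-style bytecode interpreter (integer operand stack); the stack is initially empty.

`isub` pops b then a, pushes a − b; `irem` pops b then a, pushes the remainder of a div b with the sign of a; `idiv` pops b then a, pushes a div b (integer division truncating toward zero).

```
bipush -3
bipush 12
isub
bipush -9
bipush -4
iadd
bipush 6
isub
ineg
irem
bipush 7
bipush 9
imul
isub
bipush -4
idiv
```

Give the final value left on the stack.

19

bipush -3 -> -3
bipush 12 -> -3 12
isub      -> -15
bipush -9 -> -15 -9
bipush -4 -> -15 -9 -4
iadd      -> -15 -13
bipush 6  -> -15 -13 6
isub      -> -15 -19
ineg      -> -15 19
irem      -> -15
bipush 7  -> -15 7
bipush 9  -> -15 7 9
imul      -> -15 63
isub      -> -78
bipush -4 -> -78 -4
idiv      -> 19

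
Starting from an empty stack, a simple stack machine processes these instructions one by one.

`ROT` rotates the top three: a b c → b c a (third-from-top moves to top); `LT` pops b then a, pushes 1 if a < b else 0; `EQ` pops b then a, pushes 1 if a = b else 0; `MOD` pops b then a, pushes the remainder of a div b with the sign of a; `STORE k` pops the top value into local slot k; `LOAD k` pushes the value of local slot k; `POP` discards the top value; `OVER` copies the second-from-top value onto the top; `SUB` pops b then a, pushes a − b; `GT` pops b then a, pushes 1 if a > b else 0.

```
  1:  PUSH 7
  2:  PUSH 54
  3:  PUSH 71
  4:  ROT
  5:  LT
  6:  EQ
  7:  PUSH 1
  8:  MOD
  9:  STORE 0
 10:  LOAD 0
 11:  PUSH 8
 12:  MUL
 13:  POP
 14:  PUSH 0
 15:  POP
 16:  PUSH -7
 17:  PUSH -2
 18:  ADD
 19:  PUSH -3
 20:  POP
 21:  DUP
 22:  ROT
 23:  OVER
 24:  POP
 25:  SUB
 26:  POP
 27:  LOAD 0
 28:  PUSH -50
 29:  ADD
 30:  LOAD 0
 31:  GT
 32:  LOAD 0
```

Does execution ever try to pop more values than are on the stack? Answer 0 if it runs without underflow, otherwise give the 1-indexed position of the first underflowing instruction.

PUSH 7   [7]
PUSH 54  [7, 54]
PUSH 71  [7, 54, 71]
ROT      [54, 71, 7]
LT       [54, 0]
EQ       [0]
PUSH 1   [0, 1]
MOD      [0]
STORE 0  []
LOAD 0   [0]
PUSH 8   [0, 8]
MUL      [0]
POP      []
PUSH 0   [0]
POP      []
PUSH -7  [-7]
PUSH -2  [-7, -2]
ADD      [-9]
PUSH -3  [-9, -3]
POP      [-9]
DUP      [-9, -9]
ROT  — needs 3 operands, stack has 2 → underflow

22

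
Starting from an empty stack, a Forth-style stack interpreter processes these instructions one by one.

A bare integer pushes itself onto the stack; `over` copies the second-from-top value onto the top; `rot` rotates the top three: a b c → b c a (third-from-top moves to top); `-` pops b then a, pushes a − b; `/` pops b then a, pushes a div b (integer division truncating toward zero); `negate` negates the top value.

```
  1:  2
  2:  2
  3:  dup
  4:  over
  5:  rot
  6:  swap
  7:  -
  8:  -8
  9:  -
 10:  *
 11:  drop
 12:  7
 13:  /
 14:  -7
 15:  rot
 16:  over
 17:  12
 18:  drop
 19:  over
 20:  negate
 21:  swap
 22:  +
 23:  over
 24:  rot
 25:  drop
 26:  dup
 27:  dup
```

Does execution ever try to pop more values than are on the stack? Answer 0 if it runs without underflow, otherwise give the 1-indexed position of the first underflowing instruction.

15

2    → 2
2    → 2 2
dup  → 2 2 2
over → 2 2 2 2
rot  → 2 2 2 2
swap → 2 2 2 2
-    → 2 2 0
-8   → 2 2 0 -8
-    → 2 2 8
*    → 2 16
drop → 2
7    → 2 7
/    → 0
-7   → 0 -7
rot  — needs 3 operands, stack has 2 → underflow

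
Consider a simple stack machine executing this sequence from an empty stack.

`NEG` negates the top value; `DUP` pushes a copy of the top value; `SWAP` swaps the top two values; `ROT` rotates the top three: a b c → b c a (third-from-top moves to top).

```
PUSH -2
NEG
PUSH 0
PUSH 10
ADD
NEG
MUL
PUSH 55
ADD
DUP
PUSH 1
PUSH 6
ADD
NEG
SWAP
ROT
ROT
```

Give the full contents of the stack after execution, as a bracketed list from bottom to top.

PUSH -2 → [-2]
NEG     → [2]
PUSH 0  → [2, 0]
PUSH 10 → [2, 0, 10]
ADD     → [2, 10]
NEG     → [2, -10]
MUL     → [-20]
PUSH 55 → [-20, 55]
ADD     → [35]
DUP     → [35, 35]
PUSH 1  → [35, 35, 1]
PUSH 6  → [35, 35, 1, 6]
ADD     → [35, 35, 7]
NEG     → [35, 35, -7]
SWAP    → [35, -7, 35]
ROT     → [-7, 35, 35]
ROT     → [35, 35, -7]

[35, 35, -7]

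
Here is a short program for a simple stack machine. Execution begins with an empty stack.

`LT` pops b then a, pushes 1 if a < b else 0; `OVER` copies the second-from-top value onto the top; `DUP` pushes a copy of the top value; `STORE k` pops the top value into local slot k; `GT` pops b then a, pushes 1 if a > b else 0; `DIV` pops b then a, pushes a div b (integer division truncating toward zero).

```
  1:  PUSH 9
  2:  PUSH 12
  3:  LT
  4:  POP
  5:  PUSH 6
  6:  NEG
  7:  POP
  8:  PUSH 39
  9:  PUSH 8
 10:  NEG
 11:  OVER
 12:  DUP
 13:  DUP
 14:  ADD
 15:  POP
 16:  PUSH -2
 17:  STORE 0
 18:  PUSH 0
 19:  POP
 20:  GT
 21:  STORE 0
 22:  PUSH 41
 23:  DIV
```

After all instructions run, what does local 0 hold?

0

PUSH 9  -> 9
PUSH 12 -> 9 12
LT      -> 1
POP     -> (empty)
PUSH 6  -> 6
NEG     -> -6
POP     -> (empty)
PUSH 39 -> 39
PUSH 8  -> 39 8
NEG     -> 39 -8
OVER    -> 39 -8 39
DUP     -> 39 -8 39 39
DUP     -> 39 -8 39 39 39
ADD     -> 39 -8 39 78
POP     -> 39 -8 39
PUSH -2 -> 39 -8 39 -2
STORE 0 -> 39 -8 39
PUSH 0  -> 39 -8 39 0
POP     -> 39 -8 39
GT      -> 39 0
STORE 0 -> 39
PUSH 41 -> 39 41
DIV     -> 0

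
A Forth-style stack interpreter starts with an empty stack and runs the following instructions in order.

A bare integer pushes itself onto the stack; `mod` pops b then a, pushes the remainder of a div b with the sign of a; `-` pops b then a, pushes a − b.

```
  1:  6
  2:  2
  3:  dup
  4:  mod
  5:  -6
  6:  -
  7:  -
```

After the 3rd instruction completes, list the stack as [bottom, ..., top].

6   → [6]
2   → [6, 2]
dup → [6, 2, 2]

[6, 2, 2]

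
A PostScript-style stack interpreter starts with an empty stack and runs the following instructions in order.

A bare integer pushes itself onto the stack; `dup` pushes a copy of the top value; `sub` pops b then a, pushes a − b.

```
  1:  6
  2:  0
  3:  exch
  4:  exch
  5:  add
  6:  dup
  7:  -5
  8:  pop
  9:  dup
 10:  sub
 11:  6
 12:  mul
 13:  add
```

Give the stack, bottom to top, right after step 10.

[6, 0]

6    -> [6]
0    -> [6, 0]
exch -> [0, 6]
exch -> [6, 0]
add  -> [6]
dup  -> [6, 6]
-5   -> [6, 6, -5]
pop  -> [6, 6]
dup  -> [6, 6, 6]
sub  -> [6, 0]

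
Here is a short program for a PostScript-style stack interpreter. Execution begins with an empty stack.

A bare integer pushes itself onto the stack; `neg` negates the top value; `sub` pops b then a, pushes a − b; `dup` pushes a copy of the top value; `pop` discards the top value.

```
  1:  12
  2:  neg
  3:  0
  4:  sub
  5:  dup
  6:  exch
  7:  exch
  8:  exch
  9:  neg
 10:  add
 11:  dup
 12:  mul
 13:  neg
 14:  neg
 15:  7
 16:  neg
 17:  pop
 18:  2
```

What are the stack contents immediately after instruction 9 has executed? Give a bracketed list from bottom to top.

12   : [12]
neg  : [-12]
0    : [-12, 0]
sub  : [-12]
dup  : [-12, -12]
exch : [-12, -12]
exch : [-12, -12]
exch : [-12, -12]
neg  : [-12, 12]

[-12, 12]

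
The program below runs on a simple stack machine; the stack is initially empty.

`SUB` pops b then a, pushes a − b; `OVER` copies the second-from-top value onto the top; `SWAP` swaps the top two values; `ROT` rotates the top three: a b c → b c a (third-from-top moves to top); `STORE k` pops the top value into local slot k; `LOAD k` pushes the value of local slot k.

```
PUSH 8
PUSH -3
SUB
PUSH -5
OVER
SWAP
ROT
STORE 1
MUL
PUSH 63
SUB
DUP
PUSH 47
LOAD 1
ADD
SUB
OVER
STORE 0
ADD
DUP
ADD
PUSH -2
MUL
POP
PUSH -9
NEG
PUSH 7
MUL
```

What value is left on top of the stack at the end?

PUSH 8  : [8]
PUSH -3 : [8, -3]
SUB     : [11]
PUSH -5 : [11, -5]
OVER    : [11, -5, 11]
SWAP    : [11, 11, -5]
ROT     : [11, -5, 11]
STORE 1 : [11, -5]
MUL     : [-55]
PUSH 63 : [-55, 63]
SUB     : [-118]
DUP     : [-118, -118]
PUSH 47 : [-118, -118, 47]
LOAD 1  : [-118, -118, 47, 11]
ADD     : [-118, -118, 58]
SUB     : [-118, -176]
OVER    : [-118, -176, -118]
STORE 0 : [-118, -176]
ADD     : [-294]
DUP     : [-294, -294]
ADD     : [-588]
PUSH -2 : [-588, -2]
MUL     : [1176]
POP     : []
PUSH -9 : [-9]
NEG     : [9]
PUSH 7  : [9, 7]
MUL     : [63]

63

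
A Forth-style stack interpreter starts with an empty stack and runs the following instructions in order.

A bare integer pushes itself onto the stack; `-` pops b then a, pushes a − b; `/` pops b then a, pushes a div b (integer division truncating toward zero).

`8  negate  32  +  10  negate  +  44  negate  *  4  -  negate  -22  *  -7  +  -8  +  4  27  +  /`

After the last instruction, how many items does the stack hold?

8      → [8]
negate → [-8]
32     → [-8, 32]
+      → [24]
10     → [24, 10]
negate → [24, -10]
+      → [14]
44     → [14, 44]
negate → [14, -44]
*      → [-616]
4      → [-616, 4]
-      → [-620]
negate → [620]
-22    → [620, -22]
*      → [-13640]
-7     → [-13640, -7]
+      → [-13647]
-8     → [-13647, -8]
+      → [-13655]
4      → [-13655, 4]
27     → [-13655, 4, 27]
+      → [-13655, 31]
/      → [-440]

1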